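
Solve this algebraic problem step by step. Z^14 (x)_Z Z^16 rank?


rank(M(x)N) = rank(M)*rank(N)
14*16 = 224


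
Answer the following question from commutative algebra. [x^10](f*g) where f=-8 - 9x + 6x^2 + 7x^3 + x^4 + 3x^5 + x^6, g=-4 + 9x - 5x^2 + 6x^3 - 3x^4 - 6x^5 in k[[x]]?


[x^10] = sum a_i*b_j, i+j=10
  3*-6=-18
  1*-3=-3
Sum=-21


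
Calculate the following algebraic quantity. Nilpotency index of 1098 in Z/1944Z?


1098^k mod 1944:
k=1: 1098
k=2: 324
k=3: 0
First zero at k = 3


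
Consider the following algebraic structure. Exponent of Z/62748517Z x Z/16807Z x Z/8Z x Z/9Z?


Exponent = lcm of the cyclic orders; pairwise coprime => product.
13^7*7^5*2^3*3^2=62748517*16807*8*9=75932231415768


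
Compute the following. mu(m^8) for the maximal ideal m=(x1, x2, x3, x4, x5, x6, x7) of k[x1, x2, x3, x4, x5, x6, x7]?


Graded Nakayama: mu(m^d) = dim_k (m^d/m^(d+1)) = #degree-8 monomials in 7 vars
C(n+d-1,d)=C(14,8)=3003


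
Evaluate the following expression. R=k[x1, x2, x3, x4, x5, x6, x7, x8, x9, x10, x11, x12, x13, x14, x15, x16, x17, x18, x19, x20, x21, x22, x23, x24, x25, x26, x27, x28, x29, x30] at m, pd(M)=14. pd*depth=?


pd+depth=30
depth=30-14=16
pd*depth=14*16=224


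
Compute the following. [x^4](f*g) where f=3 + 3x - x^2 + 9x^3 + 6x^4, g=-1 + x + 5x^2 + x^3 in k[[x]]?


[x^4] = sum a_i*b_j, i+j=4
  3*1=3
  -1*5=-5
  9*1=9
  6*-1=-6
Sum=1


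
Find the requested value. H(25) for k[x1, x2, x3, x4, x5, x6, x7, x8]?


C(d+n-1,n-1)=C(32,7)=3365856


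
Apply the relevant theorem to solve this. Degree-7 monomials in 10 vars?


C(d+n-1,n-1)=C(16,9)=11440


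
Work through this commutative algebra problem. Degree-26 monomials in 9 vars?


C(d+n-1,n-1)=C(34,8)=18156204


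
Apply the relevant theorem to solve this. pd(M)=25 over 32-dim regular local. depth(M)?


pd+depth=depth(R)=32
depth=32-25=7


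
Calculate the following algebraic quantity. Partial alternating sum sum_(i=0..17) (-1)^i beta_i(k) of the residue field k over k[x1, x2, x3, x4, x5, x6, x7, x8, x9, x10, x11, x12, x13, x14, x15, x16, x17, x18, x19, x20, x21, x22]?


Koszul resolution: beta_i(k)=C(n,i), n=22
sum_(i=0..p) (-1)^i C(n,i) = (-1)^p C(n-1,p)
(-1)^17*C(21,17) = (-1)^17*5985 = -5985


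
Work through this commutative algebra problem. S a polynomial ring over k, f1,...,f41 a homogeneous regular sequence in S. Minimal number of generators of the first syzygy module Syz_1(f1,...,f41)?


Regular sequence => Koszul complex is the minimal free resolution.
Syz_1 minimally generated by Koszul relations f_i*e_j - f_j*e_i (i<j): mu(Syz_1) = beta_2 = C(m,2) = m(m-1)/2
m=41
41*40/2 = 820


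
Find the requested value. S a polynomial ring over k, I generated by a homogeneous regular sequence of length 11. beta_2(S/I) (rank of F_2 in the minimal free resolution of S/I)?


Regular sequence => Koszul complex is the minimal free resolution.
Syz_1 minimally generated by Koszul relations f_i*e_j - f_j*e_i (i<j): mu(Syz_1) = beta_2 = C(m,2) = m(m-1)/2
m=11
11*10/2 = 55


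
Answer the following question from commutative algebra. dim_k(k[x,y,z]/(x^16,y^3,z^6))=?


Basis: x^iy^jz^k, i<16,j<3,k<6
16*3*6=288


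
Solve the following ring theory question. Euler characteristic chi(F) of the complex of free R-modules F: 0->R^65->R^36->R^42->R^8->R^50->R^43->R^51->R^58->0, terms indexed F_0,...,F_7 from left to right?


chi = sum (-1)^i * rank:
(-1)^0*65=65
(-1)^1*36=-36
(-1)^2*42=42
(-1)^3*8=-8
(-1)^4*50=50
(-1)^5*43=-43
(-1)^6*51=51
(-1)^7*58=-58
chi=63


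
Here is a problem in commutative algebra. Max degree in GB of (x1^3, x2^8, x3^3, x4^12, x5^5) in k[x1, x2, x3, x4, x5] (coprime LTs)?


Pure powers, coprime LTs => already GB.
Degrees: 3, 8, 3, 12, 5
Max=12


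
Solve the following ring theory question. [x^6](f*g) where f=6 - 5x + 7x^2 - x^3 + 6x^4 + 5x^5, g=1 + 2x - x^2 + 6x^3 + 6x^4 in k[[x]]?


[x^6] = sum a_i*b_j, i+j=6
  7*6=42
  -1*6=-6
  6*-1=-6
  5*2=10
Sum=40


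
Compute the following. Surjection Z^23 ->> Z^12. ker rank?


rank(ker) = 23-12 = 11


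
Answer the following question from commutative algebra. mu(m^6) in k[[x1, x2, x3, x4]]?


C(n+d-1,d)=C(9,6)=84


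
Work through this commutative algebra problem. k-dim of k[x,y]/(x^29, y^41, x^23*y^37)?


k[x,y]/I, I = (x^29, y^41, x^23*y^37)
Rect: 29x41=1189. Corner: (29-23)x(41-37)=24.
dim = 1189-24 = 1165


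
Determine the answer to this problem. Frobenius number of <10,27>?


gcd(10,27)=1 => F=ab-a-b=10*27-10-27=270-37=233


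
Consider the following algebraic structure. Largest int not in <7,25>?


gcd(7,25)=1 => F=ab-a-b=7*25-7-25=175-32=143


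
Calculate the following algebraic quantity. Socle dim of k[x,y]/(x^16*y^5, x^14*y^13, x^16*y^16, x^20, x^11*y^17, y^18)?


Socle = ann(m) = span of standard monomials u with x*u, y*u in I (staircase corners).
Redundant generators: x^16*y^16
Minimal generators: x^20, x^16*y^5, x^14*y^13, x^11*y^17, y^18
Corners: x^10y^17, x^13y^16, x^15y^12, x^19y^4
Socle dim=4


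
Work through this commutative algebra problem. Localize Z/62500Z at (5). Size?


5-primary part: 62500=5^6*4
Size=5^6=15625


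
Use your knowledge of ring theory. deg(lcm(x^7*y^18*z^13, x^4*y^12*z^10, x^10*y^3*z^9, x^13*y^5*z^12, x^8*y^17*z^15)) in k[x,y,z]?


lcm = componentwise max:
x: max(7,4,10,13,8)=13
y: max(18,12,3,5,17)=18
z: max(13,10,9,12,15)=15
Total=13+18+15=46


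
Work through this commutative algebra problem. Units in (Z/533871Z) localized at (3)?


Local ring = Z/243Z.
phi(243) = 3^4*(3-1) = 162


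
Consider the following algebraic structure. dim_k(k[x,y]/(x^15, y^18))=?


Basis: x^i*y^j, i<15, j<18
15*18=270


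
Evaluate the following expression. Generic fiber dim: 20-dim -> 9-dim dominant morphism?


dim(fiber)=dim(X)-dim(Y)=20-9=11


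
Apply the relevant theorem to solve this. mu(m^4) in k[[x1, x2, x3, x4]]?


C(n+d-1,d)=C(7,4)=35


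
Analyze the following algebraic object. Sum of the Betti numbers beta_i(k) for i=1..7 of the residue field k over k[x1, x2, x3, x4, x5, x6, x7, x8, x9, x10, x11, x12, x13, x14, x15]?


Koszul resolution: beta_i(k)=C(n,i), n=15
C(15,1)=15, C(15,2)=105, C(15,3)=455, C(15,4)=1365, C(15,5)=3003, C(15,6)=5005, C(15,7)=6435
Sum=16383


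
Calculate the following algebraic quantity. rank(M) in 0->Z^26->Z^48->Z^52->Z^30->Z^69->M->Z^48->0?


Alt sum=0:
(-1)^0*26 + (-1)^1*48 + (-1)^2*52 + (-1)^3*30 + (-1)^4*69 + (-1)^5*? + (-1)^6*48=0
rank(M)=117


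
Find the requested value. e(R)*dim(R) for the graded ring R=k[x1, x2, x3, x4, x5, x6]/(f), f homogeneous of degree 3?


e(R)=deg(f)=3, dim(R)=6-1=5
e*dim=3*5=15


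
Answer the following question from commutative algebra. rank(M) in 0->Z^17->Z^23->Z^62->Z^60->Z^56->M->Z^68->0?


Alt sum=0:
(-1)^0*17 + (-1)^1*23 + (-1)^2*62 + (-1)^3*60 + (-1)^4*56 + (-1)^5*? + (-1)^6*68=0
rank(M)=120


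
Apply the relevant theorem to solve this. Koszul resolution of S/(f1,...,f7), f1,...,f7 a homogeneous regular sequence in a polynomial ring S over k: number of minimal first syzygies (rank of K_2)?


Regular sequence => Koszul complex is the minimal free resolution.
Syz_1 minimally generated by Koszul relations f_i*e_j - f_j*e_i (i<j): mu(Syz_1) = beta_2 = C(m,2) = m(m-1)/2
m=7
7*6/2 = 21


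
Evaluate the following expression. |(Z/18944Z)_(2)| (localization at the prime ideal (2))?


2-primary part: 18944=2^9*37
Size=2^9=512


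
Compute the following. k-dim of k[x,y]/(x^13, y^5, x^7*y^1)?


k[x,y]/I, I = (x^13, y^5, x^7*y^1)
Rect: 13x5=65. Corner: (13-7)x(5-1)=24.
dim = 65-24 = 41


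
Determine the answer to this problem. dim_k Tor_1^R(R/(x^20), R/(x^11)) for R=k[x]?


Tor_1(R/I,R/J)=(I cap J)/IJ=(x^20)/(x^31)
dim=31-20=min(20,11)=11


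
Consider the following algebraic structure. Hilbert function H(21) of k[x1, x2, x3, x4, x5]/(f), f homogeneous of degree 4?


C(25,4)-C(21,4)=12650-5985=6665


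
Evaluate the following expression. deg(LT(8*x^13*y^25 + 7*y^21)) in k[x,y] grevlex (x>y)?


LT: 8*x^13*y^25
deg_x=13, deg_y=25
Total=13+25=38


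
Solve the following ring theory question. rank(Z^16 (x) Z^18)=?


rank(M(x)N) = rank(M)*rank(N)
16*18 = 288


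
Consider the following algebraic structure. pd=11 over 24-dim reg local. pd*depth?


pd+depth=24
depth=24-11=13
pd*depth=11*13=143


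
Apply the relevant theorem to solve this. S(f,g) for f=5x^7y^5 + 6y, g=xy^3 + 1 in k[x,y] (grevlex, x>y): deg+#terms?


LT(f)=5x^7y^5, LT(g)=xy^3
lcm(LM)=x^7y^5
S(f,g) (scaled by 5 to clear denominators) = 1*f - 5x^6y^2*g = -5x^6y^2 + 6y
2 terms, deg 8.
8+2=10


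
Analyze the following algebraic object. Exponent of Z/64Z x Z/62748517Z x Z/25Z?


Exponent = lcm of the cyclic orders; pairwise coprime => product.
2^6*13^7*5^2=64*62748517*25=100397627200


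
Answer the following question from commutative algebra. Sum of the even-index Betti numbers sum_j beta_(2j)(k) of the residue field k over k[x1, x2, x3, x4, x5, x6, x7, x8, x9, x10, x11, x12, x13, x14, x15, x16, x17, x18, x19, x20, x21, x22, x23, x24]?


Koszul resolution: beta_i(k)=C(n,i), n=24
sum_even C(24,i) = 2^(n-1) = 2^23 = 8388608


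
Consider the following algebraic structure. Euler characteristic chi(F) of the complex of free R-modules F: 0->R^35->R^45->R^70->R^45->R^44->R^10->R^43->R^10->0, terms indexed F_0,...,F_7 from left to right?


chi = sum (-1)^i * rank:
(-1)^0*35=35
(-1)^1*45=-45
(-1)^2*70=70
(-1)^3*45=-45
(-1)^4*44=44
(-1)^5*10=-10
(-1)^6*43=43
(-1)^7*10=-10
chi=82


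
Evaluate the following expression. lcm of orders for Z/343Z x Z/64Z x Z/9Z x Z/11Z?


Exponent = lcm of the cyclic orders; pairwise coprime => product.
7^3*2^6*3^2*11^1=343*64*9*11=2173248


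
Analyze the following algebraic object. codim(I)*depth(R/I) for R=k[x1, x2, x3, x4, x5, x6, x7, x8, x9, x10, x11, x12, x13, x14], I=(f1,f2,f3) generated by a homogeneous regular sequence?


codim=3, depth=dim(R/I)=14-3=11
Product=3*11=33


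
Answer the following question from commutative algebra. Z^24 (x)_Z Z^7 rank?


rank(M(x)N) = rank(M)*rank(N)
24*7 = 168


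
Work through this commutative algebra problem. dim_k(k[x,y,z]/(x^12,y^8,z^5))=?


Basis: x^iy^jz^k, i<12,j<8,k<5
12*8*5=480


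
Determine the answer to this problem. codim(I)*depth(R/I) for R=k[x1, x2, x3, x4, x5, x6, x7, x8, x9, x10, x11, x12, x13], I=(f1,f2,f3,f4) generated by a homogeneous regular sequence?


codim=4, depth=dim(R/I)=13-4=9
Product=4*9=36


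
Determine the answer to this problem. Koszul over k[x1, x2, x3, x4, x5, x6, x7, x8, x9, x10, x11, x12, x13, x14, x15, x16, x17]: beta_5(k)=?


C(n,i)=C(17,5)=6188


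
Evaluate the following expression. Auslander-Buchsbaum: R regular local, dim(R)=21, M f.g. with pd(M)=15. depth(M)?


pd+depth=depth(R)=21
depth=21-15=6


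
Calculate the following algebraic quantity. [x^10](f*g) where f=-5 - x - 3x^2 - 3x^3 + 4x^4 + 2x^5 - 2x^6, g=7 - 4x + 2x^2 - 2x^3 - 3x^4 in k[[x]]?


[x^10] = sum a_i*b_j, i+j=10
  -2*-3=6
Sum=6


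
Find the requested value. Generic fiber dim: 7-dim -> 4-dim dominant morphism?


dim(fiber)=dim(X)-dim(Y)=7-4=3


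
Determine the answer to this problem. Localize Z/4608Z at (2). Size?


2-primary part: 4608=2^9*9
Size=2^9=512


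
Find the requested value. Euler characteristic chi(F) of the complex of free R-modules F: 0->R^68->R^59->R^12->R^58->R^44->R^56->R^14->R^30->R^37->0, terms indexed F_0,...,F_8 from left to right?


chi = sum (-1)^i * rank:
(-1)^0*68=68
(-1)^1*59=-59
(-1)^2*12=12
(-1)^3*58=-58
(-1)^4*44=44
(-1)^5*56=-56
(-1)^6*14=14
(-1)^7*30=-30
(-1)^8*37=37
chi=-28


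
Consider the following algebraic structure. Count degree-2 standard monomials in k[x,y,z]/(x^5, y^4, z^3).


Need i<5, j<4, k<3 with i+j+k=2.
For each i, j ranges over max(0,2-i-2)..min(3,2-i):
  i=0: j in [0,2] -> 3
  i=1: j in [0,1] -> 2
  i=2: j in [0,0] -> 1
H(2) = 3+2+1 = 6


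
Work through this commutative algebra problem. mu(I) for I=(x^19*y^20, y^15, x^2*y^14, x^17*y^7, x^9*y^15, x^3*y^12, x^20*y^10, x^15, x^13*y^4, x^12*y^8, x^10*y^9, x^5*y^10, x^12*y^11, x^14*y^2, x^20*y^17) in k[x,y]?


Remove redundant (divisible by others).
x^20*y^10 redundant.
x^19*y^20 redundant.
x^12*y^11 redundant.
x^20*y^17 redundant.
x^9*y^15 redundant.
x^17*y^7 redundant.
Min: x^15, x^14*y^2, x^13*y^4, x^12*y^8, x^10*y^9, x^5*y^10, x^3*y^12, x^2*y^14, y^15
Count=9


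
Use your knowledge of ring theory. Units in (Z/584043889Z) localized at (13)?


Local ring = Z/4826809Z.
phi(4826809) = 13^5*(13-1) = 4455516


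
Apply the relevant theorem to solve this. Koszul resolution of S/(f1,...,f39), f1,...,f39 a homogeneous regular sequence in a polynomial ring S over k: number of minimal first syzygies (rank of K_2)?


Regular sequence => Koszul complex is the minimal free resolution.
Syz_1 minimally generated by Koszul relations f_i*e_j - f_j*e_i (i<j): mu(Syz_1) = beta_2 = C(m,2) = m(m-1)/2
m=39
39*38/2 = 741


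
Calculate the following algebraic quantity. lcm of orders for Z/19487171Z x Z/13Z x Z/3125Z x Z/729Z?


Exponent = lcm of the cyclic orders; pairwise coprime => product.
11^7*13^1*5^5*3^6=19487171*13*3125*729=577124748646875


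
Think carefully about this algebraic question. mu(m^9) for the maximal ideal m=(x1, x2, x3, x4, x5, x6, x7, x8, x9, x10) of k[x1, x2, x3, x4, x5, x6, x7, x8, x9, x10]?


Graded Nakayama: mu(m^d) = dim_k (m^d/m^(d+1)) = #degree-9 monomials in 10 vars
C(n+d-1,d)=C(18,9)=48620


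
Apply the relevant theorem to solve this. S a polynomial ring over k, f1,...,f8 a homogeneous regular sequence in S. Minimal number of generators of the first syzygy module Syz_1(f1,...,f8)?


Regular sequence => Koszul complex is the minimal free resolution.
Syz_1 minimally generated by Koszul relations f_i*e_j - f_j*e_i (i<j): mu(Syz_1) = beta_2 = C(m,2) = m(m-1)/2
m=8
8*7/2 = 28


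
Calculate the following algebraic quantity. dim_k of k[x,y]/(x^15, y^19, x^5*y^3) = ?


k[x,y]/I, I = (x^15, y^19, x^5*y^3)
Rect: 15x19=285. Corner: (15-5)x(19-3)=160.
dim = 285-160 = 125


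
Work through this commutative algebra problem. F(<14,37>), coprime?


gcd(14,37)=1 => F=ab-a-b=14*37-14-37=518-51=467


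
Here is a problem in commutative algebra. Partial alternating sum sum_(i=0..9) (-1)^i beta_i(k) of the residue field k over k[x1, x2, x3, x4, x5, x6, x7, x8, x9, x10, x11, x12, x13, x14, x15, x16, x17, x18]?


Koszul resolution: beta_i(k)=C(n,i), n=18
sum_(i=0..p) (-1)^i C(n,i) = (-1)^p C(n-1,p)
(-1)^9*C(17,9) = (-1)^9*24310 = -24310


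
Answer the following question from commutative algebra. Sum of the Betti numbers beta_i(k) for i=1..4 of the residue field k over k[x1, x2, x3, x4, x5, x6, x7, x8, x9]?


Koszul resolution: beta_i(k)=C(n,i), n=9
C(9,1)=9, C(9,2)=36, C(9,3)=84, C(9,4)=126
Sum=255


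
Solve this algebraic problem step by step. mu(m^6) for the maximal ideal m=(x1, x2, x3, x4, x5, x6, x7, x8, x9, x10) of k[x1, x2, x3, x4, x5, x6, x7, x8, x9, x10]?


Graded Nakayama: mu(m^d) = dim_k (m^d/m^(d+1)) = #degree-6 monomials in 10 vars
C(n+d-1,d)=C(15,6)=5005


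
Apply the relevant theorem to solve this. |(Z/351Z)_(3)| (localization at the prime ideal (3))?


3-primary part: 351=3^3*13
Size=3^3=27


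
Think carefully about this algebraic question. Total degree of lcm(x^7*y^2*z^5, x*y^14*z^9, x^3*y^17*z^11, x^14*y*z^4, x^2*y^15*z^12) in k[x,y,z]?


lcm = componentwise max:
x: max(7,1,3,14,2)=14
y: max(2,14,17,1,15)=17
z: max(5,9,11,4,12)=12
Total=14+17+12=43


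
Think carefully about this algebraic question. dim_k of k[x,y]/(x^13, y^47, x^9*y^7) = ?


k[x,y]/I, I = (x^13, y^47, x^9*y^7)
Rect: 13x47=611. Corner: (13-9)x(47-7)=160.
dim = 611-160 = 451


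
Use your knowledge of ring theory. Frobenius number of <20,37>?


gcd(20,37)=1 => F=ab-a-b=20*37-20-37=740-57=683


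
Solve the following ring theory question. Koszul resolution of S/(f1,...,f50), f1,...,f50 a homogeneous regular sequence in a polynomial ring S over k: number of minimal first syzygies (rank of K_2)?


Regular sequence => Koszul complex is the minimal free resolution.
Syz_1 minimally generated by Koszul relations f_i*e_j - f_j*e_i (i<j): mu(Syz_1) = beta_2 = C(m,2) = m(m-1)/2
m=50
50*49/2 = 1225


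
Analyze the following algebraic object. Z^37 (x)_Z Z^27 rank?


rank(M(x)N) = rank(M)*rank(N)
37*27 = 999


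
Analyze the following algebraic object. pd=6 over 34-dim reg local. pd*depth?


pd+depth=34
depth=34-6=28
pd*depth=6*28=168


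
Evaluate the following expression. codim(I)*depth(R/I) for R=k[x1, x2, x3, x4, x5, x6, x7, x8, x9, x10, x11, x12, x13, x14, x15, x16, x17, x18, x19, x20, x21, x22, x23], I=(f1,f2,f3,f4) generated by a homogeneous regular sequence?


codim=4, depth=dim(R/I)=23-4=19
Product=4*19=76


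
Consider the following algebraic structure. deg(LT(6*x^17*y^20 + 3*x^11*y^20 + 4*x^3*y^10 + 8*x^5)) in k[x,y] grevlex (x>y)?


LT: 6*x^17*y^20
deg_x=17, deg_y=20
Total=17+20=37


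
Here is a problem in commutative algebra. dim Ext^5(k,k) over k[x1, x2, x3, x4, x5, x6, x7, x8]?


C(n,i)=C(8,5)=56


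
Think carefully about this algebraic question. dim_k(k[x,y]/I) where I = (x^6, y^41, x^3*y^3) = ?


k[x,y]/I, I = (x^6, y^41, x^3*y^3)
Rect: 6x41=246. Corner: (6-3)x(41-3)=114.
dim = 246-114 = 132


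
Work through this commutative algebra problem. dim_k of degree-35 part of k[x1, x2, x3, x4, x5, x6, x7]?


C(d+n-1,n-1)=C(41,6)=4496388


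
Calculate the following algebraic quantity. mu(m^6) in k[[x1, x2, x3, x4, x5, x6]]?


C(n+d-1,d)=C(11,6)=462


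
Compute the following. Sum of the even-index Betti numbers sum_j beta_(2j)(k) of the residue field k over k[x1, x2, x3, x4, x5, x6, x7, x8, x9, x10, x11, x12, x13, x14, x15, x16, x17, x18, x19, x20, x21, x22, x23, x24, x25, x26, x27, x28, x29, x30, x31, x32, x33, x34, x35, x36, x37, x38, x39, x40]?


Koszul resolution: beta_i(k)=C(n,i), n=40
sum_even C(40,i) = 2^(n-1) = 2^39 = 549755813888


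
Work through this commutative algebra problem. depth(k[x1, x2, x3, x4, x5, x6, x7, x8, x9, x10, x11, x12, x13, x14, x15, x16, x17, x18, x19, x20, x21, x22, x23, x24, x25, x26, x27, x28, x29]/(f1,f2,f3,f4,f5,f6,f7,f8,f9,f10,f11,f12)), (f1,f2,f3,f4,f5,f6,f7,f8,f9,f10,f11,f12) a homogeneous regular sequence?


depth(R)=29
depth(R/I)=29-12=17


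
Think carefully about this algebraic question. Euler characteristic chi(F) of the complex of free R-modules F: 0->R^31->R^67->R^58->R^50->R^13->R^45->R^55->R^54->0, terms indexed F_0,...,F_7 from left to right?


chi = sum (-1)^i * rank:
(-1)^0*31=31
(-1)^1*67=-67
(-1)^2*58=58
(-1)^3*50=-50
(-1)^4*13=13
(-1)^5*45=-45
(-1)^6*55=55
(-1)^7*54=-54
chi=-59


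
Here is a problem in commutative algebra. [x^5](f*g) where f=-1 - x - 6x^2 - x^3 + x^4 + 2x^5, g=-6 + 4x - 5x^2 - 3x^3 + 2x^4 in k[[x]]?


[x^5] = sum a_i*b_j, i+j=5
  -1*2=-2
  -6*-3=18
  -1*-5=5
  1*4=4
  2*-6=-12
Sum=13


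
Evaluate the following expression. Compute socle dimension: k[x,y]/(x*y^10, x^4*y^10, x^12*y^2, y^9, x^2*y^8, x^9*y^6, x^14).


Socle = ann(m) = span of standard monomials u with x*u, y*u in I (staircase corners).
Redundant generators: x^4*y^10, x*y^10
Minimal generators: x^14, x^12*y^2, x^9*y^6, x^2*y^8, y^9
Corners: xy^8, x^8y^7, x^11y^5, x^13y
Socle dim=4


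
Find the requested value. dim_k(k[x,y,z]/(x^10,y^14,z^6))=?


Basis: x^iy^jz^k, i<10,j<14,k<6
10*14*6=840


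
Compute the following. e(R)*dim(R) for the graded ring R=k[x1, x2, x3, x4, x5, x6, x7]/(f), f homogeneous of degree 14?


e(R)=deg(f)=14, dim(R)=7-1=6
e*dim=14*6=84


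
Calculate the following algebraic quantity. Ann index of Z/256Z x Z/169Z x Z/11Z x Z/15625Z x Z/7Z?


Exponent = lcm of the cyclic orders; pairwise coprime => product.
2^8*13^2*11^1*5^6*7^1=256*169*11*15625*7=52052000000


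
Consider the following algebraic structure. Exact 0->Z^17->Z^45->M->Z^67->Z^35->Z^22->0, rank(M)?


Alt sum=0:
(-1)^0*17 + (-1)^1*45 + (-1)^2*? + (-1)^3*67 + (-1)^4*35 + (-1)^5*22=0
rank(M)=82


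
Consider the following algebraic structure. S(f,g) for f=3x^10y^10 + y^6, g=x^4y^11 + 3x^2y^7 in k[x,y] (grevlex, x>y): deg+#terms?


LT(f)=3x^10y^10, LT(g)=x^4y^11
lcm(LM)=x^10y^11
S(f,g) (scaled by 3 to clear denominators) = y*f - 3x^6*g = -9x^8y^7 + y^7
2 terms, deg 15.
15+2=17


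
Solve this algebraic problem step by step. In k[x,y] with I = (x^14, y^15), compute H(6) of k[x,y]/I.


k[x,y], I = (x^14, y^15), d = 6
Need i < 14 and d-i < 15.
Range: 0 <= i <= 6.
H(6) = 7


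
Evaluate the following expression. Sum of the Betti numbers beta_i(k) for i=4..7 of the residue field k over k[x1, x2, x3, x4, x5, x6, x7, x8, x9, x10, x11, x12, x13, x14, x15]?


Koszul resolution: beta_i(k)=C(n,i), n=15
C(15,4)=1365, C(15,5)=3003, C(15,6)=5005, C(15,7)=6435
Sum=15808


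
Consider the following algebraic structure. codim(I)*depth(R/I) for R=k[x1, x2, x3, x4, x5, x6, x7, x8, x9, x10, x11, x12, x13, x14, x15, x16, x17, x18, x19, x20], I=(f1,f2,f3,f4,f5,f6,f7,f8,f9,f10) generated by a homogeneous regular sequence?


codim=10, depth=dim(R/I)=20-10=10
Product=10*10=100


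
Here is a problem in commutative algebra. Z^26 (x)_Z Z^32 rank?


rank(M(x)N) = rank(M)*rank(N)
26*32 = 832


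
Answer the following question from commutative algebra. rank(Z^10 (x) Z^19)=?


rank(M(x)N) = rank(M)*rank(N)
10*19 = 190


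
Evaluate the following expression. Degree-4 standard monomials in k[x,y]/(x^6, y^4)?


k[x,y], I = (x^6, y^4), d = 4
Need i < 6 and d-i < 4.
Range: 1 <= i <= 4.
H(4) = 4


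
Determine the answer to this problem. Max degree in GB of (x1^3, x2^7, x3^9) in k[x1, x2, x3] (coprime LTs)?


Pure powers, coprime LTs => already GB.
Degrees: 3, 7, 9
Max=9


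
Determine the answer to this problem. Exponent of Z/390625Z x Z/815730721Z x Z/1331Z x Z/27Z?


Exponent = lcm of the cyclic orders; pairwise coprime => product.
5^8*13^8*11^3*3^3=390625*815730721*1331*27=11451138640850390625


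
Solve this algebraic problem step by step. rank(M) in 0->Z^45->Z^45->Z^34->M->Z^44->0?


Alt sum=0:
(-1)^0*45 + (-1)^1*45 + (-1)^2*34 + (-1)^3*? + (-1)^4*44=0
rank(M)=78


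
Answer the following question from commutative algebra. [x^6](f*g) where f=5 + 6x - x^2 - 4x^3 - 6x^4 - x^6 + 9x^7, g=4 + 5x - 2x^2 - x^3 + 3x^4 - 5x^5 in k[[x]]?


[x^6] = sum a_i*b_j, i+j=6
  6*-5=-30
  -1*3=-3
  -4*-1=4
  -6*-2=12
  -1*4=-4
Sum=-21


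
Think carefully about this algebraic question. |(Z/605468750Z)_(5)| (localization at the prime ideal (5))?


5-primary part: 605468750=5^10*62
Size=5^10=9765625


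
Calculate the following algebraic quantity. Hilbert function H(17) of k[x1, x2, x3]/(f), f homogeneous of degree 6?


C(19,2)-C(13,2)=171-78=93


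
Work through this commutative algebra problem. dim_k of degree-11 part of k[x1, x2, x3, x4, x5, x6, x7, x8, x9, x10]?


C(d+n-1,n-1)=C(20,9)=167960


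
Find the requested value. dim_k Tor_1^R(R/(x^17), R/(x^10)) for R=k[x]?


Tor_1(R/I,R/J)=(I cap J)/IJ=(x^17)/(x^27)
dim=27-17=min(17,10)=10


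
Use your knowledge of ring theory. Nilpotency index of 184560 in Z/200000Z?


184560^k mod 200000:
k=1: 184560
k=2: 193600
k=3: 16000
k=4: 160000
k=5: 0
First zero at k = 5


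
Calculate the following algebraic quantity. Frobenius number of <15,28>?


gcd(15,28)=1 => F=ab-a-b=15*28-15-28=420-43=377


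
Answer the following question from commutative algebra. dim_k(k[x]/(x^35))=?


Basis: 1,x,...,x^34
dim=35


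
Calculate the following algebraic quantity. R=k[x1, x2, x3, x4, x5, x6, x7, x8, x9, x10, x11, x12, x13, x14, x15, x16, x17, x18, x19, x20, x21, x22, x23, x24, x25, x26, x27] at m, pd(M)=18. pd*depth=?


pd+depth=27
depth=27-18=9
pd*depth=18*9=162


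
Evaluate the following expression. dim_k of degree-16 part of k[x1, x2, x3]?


C(d+n-1,n-1)=C(18,2)=153


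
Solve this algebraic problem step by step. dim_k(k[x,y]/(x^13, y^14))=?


Basis: x^i*y^j, i<13, j<14
13*14=182


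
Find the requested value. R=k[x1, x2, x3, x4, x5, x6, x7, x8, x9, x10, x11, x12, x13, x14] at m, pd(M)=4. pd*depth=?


pd+depth=14
depth=14-4=10
pd*depth=4*10=40


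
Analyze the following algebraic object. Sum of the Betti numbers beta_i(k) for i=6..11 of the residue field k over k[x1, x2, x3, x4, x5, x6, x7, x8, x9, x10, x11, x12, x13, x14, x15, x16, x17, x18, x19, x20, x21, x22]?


Koszul resolution: beta_i(k)=C(n,i), n=22
C(22,6)=74613, C(22,7)=170544, C(22,8)=319770, C(22,9)=497420, C(22,10)=646646, C(22,11)=705432
Sum=2414425


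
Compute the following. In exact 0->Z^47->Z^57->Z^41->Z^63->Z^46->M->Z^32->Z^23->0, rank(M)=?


Alt sum=0:
(-1)^0*47 + (-1)^1*57 + (-1)^2*41 + (-1)^3*63 + (-1)^4*46 + (-1)^5*? + (-1)^6*32 + (-1)^7*23=0
rank(M)=23


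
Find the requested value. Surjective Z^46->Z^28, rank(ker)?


rank(ker) = 46-28 = 18


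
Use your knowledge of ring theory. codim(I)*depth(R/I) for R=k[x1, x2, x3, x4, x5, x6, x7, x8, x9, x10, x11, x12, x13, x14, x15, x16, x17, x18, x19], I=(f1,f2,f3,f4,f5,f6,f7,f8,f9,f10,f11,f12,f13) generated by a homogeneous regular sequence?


codim=13, depth=dim(R/I)=19-13=6
Product=13*6=78


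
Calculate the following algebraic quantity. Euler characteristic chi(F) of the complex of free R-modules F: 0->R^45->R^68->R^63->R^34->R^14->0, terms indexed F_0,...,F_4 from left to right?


chi = sum (-1)^i * rank:
(-1)^0*45=45
(-1)^1*68=-68
(-1)^2*63=63
(-1)^3*34=-34
(-1)^4*14=14
chi=20


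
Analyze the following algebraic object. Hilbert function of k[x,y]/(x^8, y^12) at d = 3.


k[x,y], I = (x^8, y^12), d = 3
Need i < 8 and d-i < 12.
Range: 0 <= i <= 3.
H(3) = 4


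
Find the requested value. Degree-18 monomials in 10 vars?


C(d+n-1,n-1)=C(27,9)=4686825


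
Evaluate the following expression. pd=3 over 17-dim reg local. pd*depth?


pd+depth=17
depth=17-3=14
pd*depth=3*14=42


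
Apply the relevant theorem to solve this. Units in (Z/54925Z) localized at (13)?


Local ring = Z/2197Z.
phi(2197) = 13^2*(13-1) = 2028


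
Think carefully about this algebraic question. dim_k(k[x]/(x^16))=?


Basis: 1,x,...,x^15
dim=16


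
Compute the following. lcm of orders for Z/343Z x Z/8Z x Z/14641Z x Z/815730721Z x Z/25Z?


Exponent = lcm of the cyclic orders; pairwise coprime => product.
7^3*2^3*11^4*13^8*5^2=343*8*14641*815730721*25=819297585150644600


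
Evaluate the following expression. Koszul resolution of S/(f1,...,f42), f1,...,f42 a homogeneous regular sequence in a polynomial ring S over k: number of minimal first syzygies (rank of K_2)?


Regular sequence => Koszul complex is the minimal free resolution.
Syz_1 minimally generated by Koszul relations f_i*e_j - f_j*e_i (i<j): mu(Syz_1) = beta_2 = C(m,2) = m(m-1)/2
m=42
42*41/2 = 861


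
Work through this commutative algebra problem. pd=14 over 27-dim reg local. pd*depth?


pd+depth=27
depth=27-14=13
pd*depth=14*13=182


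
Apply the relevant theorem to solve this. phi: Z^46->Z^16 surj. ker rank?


rank(ker) = 46-16 = 30


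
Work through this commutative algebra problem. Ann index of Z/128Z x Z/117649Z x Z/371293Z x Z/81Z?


Exponent = lcm of the cyclic orders; pairwise coprime => product.
2^7*7^6*13^5*3^4=128*117649*371293*81=452897569627776


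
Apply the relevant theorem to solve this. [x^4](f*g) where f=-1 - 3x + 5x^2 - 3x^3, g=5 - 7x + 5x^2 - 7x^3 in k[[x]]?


[x^4] = sum a_i*b_j, i+j=4
  -3*-7=21
  5*5=25
  -3*-7=21
Sum=67


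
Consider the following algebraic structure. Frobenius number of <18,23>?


gcd(18,23)=1 => F=ab-a-b=18*23-18-23=414-41=373


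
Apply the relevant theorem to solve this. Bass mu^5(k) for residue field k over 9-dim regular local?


C(n,i)=C(9,5)=126


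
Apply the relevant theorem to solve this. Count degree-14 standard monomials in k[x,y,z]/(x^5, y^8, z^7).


Need i<5, j<8, k<7 with i+j+k=14.
For each i, j ranges over max(0,14-i-6)..min(7,14-i):
  i=0: j in [8,7] -> 0
  i=1: j in [7,7] -> 1
  i=2: j in [6,7] -> 2
  i=3: j in [5,7] -> 3
  i=4: j in [4,7] -> 4
H(14) = 0+1+2+3+4 = 10


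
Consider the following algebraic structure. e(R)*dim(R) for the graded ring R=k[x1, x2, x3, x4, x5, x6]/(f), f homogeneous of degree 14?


e(R)=deg(f)=14, dim(R)=6-1=5
e*dim=14*5=70


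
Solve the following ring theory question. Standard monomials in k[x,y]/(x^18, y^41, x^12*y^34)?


k[x,y]/I, I = (x^18, y^41, x^12*y^34)
Rect: 18x41=738. Corner: (18-12)x(41-34)=42.
dim = 738-42 = 696


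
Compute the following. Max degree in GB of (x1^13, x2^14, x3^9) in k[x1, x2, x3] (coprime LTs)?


Pure powers, coprime LTs => already GB.
Degrees: 13, 14, 9
Max=14


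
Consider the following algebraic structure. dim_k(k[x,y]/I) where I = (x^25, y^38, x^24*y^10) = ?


k[x,y]/I, I = (x^25, y^38, x^24*y^10)
Rect: 25x38=950. Corner: (25-24)x(38-10)=28.
dim = 950-28 = 922


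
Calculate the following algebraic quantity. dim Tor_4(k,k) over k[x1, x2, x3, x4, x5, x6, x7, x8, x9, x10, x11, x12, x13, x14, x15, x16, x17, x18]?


Koszul: C(n,i)=C(18,4)=3060


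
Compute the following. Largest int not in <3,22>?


gcd(3,22)=1 => F=ab-a-b=3*22-3-22=66-25=41


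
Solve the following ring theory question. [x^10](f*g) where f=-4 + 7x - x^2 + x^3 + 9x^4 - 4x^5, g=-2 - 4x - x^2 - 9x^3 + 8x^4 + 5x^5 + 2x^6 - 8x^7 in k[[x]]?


[x^10] = sum a_i*b_j, i+j=10
  1*-8=-8
  9*2=18
  -4*5=-20
Sum=-10


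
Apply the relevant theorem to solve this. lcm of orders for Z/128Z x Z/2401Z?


Exponent = lcm of the cyclic orders; pairwise coprime => product.
2^7*7^4=128*2401=307328


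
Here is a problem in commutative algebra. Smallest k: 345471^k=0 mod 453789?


345471^k mod 453789:
k=1: 345471
k=2: 74529
k=3: 74088
k=4: 194481
k=5: 0
First zero at k = 5


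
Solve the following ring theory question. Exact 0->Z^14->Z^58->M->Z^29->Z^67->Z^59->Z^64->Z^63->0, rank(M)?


Alt sum=0:
(-1)^0*14 + (-1)^1*58 + (-1)^2*? + (-1)^3*29 + (-1)^4*67 + (-1)^5*59 + (-1)^6*64 + (-1)^7*63=0
rank(M)=64


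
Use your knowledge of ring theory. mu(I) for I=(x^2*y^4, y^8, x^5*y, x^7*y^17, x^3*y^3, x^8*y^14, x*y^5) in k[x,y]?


Remove redundant (divisible by others).
x^8*y^14 redundant.
x^7*y^17 redundant.
Min: x^5*y, x^3*y^3, x^2*y^4, x*y^5, y^8
Count=5


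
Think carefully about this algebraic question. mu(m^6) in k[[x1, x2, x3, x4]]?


C(n+d-1,d)=C(9,6)=84


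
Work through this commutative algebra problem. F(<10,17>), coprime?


gcd(10,17)=1 => F=ab-a-b=10*17-10-17=170-27=143


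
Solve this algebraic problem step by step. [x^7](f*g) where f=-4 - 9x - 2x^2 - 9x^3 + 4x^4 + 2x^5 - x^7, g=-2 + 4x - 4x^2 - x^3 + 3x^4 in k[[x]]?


[x^7] = sum a_i*b_j, i+j=7
  -9*3=-27
  4*-1=-4
  2*-4=-8
  -1*-2=2
Sum=-37


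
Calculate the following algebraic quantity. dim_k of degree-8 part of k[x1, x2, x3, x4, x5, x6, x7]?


C(d+n-1,n-1)=C(14,6)=3003


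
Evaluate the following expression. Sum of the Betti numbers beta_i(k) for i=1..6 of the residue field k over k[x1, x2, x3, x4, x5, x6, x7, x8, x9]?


Koszul resolution: beta_i(k)=C(n,i), n=9
C(9,1)=9, C(9,2)=36, C(9,3)=84, C(9,4)=126, C(9,5)=126, C(9,6)=84
Sum=465


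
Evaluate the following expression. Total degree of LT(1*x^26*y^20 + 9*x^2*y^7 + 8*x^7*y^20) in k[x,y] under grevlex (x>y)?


LT: 1*x^26*y^20
deg_x=26, deg_y=20
Total=26+20=46


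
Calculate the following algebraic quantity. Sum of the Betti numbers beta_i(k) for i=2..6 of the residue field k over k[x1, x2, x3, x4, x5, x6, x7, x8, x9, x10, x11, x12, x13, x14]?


Koszul resolution: beta_i(k)=C(n,i), n=14
C(14,2)=91, C(14,3)=364, C(14,4)=1001, C(14,5)=2002, C(14,6)=3003
Sum=6461


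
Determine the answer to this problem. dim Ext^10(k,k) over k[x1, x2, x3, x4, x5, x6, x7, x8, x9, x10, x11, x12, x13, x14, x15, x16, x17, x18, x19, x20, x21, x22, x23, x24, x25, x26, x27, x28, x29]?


C(n,i)=C(29,10)=20030010


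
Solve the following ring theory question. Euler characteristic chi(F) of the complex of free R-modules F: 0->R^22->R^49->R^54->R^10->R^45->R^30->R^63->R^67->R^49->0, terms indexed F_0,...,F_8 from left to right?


chi = sum (-1)^i * rank:
(-1)^0*22=22
(-1)^1*49=-49
(-1)^2*54=54
(-1)^3*10=-10
(-1)^4*45=45
(-1)^5*30=-30
(-1)^6*63=63
(-1)^7*67=-67
(-1)^8*49=49
chi=77


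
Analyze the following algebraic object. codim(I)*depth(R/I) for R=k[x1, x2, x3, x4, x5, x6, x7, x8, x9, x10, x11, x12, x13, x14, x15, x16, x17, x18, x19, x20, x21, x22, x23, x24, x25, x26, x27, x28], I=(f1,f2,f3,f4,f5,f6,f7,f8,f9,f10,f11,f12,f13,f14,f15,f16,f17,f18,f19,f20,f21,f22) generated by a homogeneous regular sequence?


codim=22, depth=dim(R/I)=28-22=6
Product=22*6=132


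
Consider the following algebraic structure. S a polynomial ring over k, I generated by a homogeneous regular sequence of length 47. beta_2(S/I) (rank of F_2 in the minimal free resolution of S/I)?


Regular sequence => Koszul complex is the minimal free resolution.
Syz_1 minimally generated by Koszul relations f_i*e_j - f_j*e_i (i<j): mu(Syz_1) = beta_2 = C(m,2) = m(m-1)/2
m=47
47*46/2 = 1081


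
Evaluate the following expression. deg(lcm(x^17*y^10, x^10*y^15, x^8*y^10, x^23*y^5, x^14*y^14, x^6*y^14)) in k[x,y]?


lcm = componentwise max:
x: max(17,10,8,23,14,6)=23
y: max(10,15,10,5,14,14)=15
Total=23+15=38


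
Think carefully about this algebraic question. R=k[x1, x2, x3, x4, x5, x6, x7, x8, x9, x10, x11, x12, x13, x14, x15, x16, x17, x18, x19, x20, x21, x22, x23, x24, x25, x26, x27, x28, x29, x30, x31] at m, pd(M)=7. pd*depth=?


pd+depth=31
depth=31-7=24
pd*depth=7*24=168


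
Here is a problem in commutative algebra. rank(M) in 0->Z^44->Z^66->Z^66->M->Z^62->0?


Alt sum=0:
(-1)^0*44 + (-1)^1*66 + (-1)^2*66 + (-1)^3*? + (-1)^4*62=0
rank(M)=106


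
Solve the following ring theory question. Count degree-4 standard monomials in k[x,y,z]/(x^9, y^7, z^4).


Need i<9, j<7, k<4 with i+j+k=4.
For each i, j ranges over max(0,4-i-3)..min(6,4-i):
  i=0: j in [1,4] -> 4
  i=1: j in [0,3] -> 4
  i=2: j in [0,2] -> 3
  i=3: j in [0,1] -> 2
  i=4: j in [0,0] -> 1
H(4) = 4+4+3+2+1 = 14


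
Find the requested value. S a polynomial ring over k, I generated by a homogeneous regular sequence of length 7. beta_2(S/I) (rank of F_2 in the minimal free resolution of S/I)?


Regular sequence => Koszul complex is the minimal free resolution.
Syz_1 minimally generated by Koszul relations f_i*e_j - f_j*e_i (i<j): mu(Syz_1) = beta_2 = C(m,2) = m(m-1)/2
m=7
7*6/2 = 21


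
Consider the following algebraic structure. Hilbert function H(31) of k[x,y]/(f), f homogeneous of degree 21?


H(t)=d for t>=d-1.
d=21, t=31
H(31)=21


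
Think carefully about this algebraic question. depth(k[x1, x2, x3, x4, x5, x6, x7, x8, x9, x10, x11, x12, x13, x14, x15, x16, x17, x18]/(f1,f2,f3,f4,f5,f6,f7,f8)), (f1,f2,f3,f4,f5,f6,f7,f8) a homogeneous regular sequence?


depth(R)=18
depth(R/I)=18-8=10


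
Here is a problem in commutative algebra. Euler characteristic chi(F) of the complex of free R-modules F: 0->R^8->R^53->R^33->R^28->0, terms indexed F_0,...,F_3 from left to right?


chi = sum (-1)^i * rank:
(-1)^0*8=8
(-1)^1*53=-53
(-1)^2*33=33
(-1)^3*28=-28
chi=-40


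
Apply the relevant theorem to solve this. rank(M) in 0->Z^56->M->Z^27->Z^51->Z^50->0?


Alt sum=0:
(-1)^0*56 + (-1)^1*? + (-1)^2*27 + (-1)^3*51 + (-1)^4*50=0
rank(M)=82


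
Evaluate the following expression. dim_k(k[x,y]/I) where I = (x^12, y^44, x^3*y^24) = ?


k[x,y]/I, I = (x^12, y^44, x^3*y^24)
Rect: 12x44=528. Corner: (12-3)x(44-24)=180.
dim = 528-180 = 348


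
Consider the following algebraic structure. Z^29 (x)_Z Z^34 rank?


rank(M(x)N) = rank(M)*rank(N)
29*34 = 986


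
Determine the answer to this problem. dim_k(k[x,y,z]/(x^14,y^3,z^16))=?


Basis: x^iy^jz^k, i<14,j<3,k<16
14*3*16=672


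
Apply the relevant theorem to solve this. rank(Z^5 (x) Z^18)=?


rank(M(x)N) = rank(M)*rank(N)
5*18 = 90


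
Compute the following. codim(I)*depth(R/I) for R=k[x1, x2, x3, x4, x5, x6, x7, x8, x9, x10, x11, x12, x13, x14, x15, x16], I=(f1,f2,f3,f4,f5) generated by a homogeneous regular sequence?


codim=5, depth=dim(R/I)=16-5=11
Product=5*11=55


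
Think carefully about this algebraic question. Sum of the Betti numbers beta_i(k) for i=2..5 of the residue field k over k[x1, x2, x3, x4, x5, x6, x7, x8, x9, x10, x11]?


Koszul resolution: beta_i(k)=C(n,i), n=11
C(11,2)=55, C(11,3)=165, C(11,4)=330, C(11,5)=462
Sum=1012


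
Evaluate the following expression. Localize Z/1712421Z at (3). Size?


3-primary part: 1712421=3^10*29
Size=3^10=59049


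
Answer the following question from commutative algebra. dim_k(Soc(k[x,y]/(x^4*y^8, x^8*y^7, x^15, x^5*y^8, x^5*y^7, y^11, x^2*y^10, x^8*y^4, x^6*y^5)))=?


Socle = ann(m) = span of standard monomials u with x*u, y*u in I (staircase corners).
Redundant generators: x^8*y^7, x^5*y^8
Minimal generators: x^15, x^8*y^4, x^6*y^5, x^5*y^7, x^4*y^8, x^2*y^10, y^11
Corners: xy^10, x^3y^9, x^4y^7, x^5y^6, x^7y^4, x^14y^3
Socle dim=6


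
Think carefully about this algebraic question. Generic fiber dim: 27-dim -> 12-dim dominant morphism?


dim(fiber)=dim(X)-dim(Y)=27-12=15


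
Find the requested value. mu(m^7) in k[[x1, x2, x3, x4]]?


C(n+d-1,d)=C(10,7)=120


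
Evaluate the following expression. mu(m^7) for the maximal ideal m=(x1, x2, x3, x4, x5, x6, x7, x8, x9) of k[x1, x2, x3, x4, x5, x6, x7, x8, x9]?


Graded Nakayama: mu(m^d) = dim_k (m^d/m^(d+1)) = #degree-7 monomials in 9 vars
C(n+d-1,d)=C(15,7)=6435


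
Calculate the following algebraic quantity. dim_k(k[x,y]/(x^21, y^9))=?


Basis: x^i*y^j, i<21, j<9
21*9=189


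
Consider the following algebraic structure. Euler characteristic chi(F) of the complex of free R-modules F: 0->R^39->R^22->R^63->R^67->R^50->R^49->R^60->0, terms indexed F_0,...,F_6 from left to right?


chi = sum (-1)^i * rank:
(-1)^0*39=39
(-1)^1*22=-22
(-1)^2*63=63
(-1)^3*67=-67
(-1)^4*50=50
(-1)^5*49=-49
(-1)^6*60=60
chi=74


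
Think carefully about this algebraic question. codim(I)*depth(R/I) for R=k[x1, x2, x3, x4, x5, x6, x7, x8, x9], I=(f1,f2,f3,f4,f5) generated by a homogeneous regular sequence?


codim=5, depth=dim(R/I)=9-5=4
Product=5*4=20


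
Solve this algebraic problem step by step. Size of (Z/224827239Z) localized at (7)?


7-primary part: 224827239=7^8*39
Size=7^8=5764801


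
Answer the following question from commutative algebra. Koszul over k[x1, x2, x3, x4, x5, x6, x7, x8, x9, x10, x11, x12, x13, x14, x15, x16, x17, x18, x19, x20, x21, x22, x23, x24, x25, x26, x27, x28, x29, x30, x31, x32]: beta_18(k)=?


C(n,i)=C(32,18)=471435600


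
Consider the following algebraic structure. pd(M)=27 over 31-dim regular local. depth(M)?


pd+depth=depth(R)=31
depth=31-27=4


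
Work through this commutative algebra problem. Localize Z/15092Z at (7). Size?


7-primary part: 15092=7^3*44
Size=7^3=343


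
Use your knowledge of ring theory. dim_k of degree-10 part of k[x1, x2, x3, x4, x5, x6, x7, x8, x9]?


C(d+n-1,n-1)=C(18,8)=43758


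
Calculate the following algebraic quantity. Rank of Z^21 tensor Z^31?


rank(M(x)N) = rank(M)*rank(N)
21*31 = 651


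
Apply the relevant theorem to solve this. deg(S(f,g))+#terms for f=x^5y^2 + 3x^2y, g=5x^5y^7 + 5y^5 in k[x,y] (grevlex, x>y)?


LT(f)=x^5y^2, LT(g)=5x^5y^7
lcm(LM)=x^5y^7
S(f,g) (scaled by 5 to clear denominators) = 5y^5*f - 1*g = 15x^2y^6 - 5y^5
2 terms, deg 8.
8+2=10


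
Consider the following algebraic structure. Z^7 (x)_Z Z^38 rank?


rank(M(x)N) = rank(M)*rank(N)
7*38 = 266
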